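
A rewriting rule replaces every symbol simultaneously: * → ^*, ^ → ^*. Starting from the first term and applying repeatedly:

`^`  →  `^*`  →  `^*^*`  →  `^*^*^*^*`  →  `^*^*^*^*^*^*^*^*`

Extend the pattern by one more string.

^*^*^*^*^*^*^*^*^*^*^*^*^*^*^*^*

Applying the rule to each of the 16 symbols of ^*^*^*^*^*^*^*^* gives the pieces ^* ^* ^* ^* ^* ^* ^* ^* ^* ^* ^* ^* ^* ^* ^* ^*, which concatenate to the answer.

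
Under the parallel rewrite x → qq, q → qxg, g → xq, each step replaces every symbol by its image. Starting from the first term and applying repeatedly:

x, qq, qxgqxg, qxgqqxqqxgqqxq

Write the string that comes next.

Rewriting the 14 symbols of qxgqqxqqxgqqxq one by one yields qxg qq xq qxg qxg qq qxg qxg qq xq qxg qxg qq qxg; concatenated:

qxgqqxqqxgqxgqqqxgqxgqqxqqxgqxgqqqxg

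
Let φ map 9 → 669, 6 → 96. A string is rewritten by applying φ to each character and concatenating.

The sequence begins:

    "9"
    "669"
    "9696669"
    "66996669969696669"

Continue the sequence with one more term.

Rewriting the 17 symbols of 66996669969696669 one by one yields 96 96 669 669 96 96 96 669 669 96 669 96 669 96 96 96 669; concatenated:

96966696699696966696699666996669969696669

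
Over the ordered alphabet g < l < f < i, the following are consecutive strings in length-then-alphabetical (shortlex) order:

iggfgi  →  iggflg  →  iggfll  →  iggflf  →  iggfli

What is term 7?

Continuing the enumeration 2 steps past iggfli: iggfli → iggffg → (answer).

iggffl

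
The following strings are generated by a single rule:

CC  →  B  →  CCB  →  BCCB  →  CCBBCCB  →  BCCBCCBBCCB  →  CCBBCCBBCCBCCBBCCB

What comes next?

Each term (from the third on) is the two preceding terms concatenated in order: term 3 = CC·B = CCB.
So term 8 is BCCBCCBBCCB·CCBBCCBBCCBCCBBCCB.

BCCBCCBBCCBCCBBCCBBCCBCCBBCCB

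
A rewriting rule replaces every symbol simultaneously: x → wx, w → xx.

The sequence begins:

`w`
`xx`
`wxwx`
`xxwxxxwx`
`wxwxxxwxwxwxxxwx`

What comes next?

xxwxxxwxwxwxxxwxxxwxxxwxwxwxxxwx

Applying the rule to each of the 16 symbols of wxwxxxwxwxwxxxwx gives the pieces xx wx xx wx wx wx xx wx xx wx xx wx wx wx xx wx, which concatenate to the answer.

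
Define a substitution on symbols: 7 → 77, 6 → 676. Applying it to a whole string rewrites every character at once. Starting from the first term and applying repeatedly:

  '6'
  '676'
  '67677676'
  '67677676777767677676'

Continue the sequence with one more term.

Rewriting the 20 symbols of 67677676777767677676 one by one yields 676 77 676 77 77 676 77 676 77 77 77 77 676 77 676 77 77 676 77 676; concatenated:

676776767777676776767777777767677676777767677676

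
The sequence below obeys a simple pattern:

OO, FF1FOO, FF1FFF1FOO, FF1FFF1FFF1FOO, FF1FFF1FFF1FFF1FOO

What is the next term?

Every step adds FF1F at the front: s(k+1) = FF1F·s(k).
Applying this once more to FF1FFF1FFF1FFF1FOO:

FF1FFF1FFF1FFF1FFF1FOO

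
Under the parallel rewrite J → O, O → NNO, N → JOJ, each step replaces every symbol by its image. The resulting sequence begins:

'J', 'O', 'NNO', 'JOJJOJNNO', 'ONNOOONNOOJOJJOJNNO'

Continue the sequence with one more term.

Rewriting the 19 symbols of ONNOOONNOOJOJJOJNNO one by one yields NNO JOJ JOJ NNO NNO NNO JOJ JOJ NNO NNO O NNO O O NNO O JOJ JOJ NNO; concatenated:

NNOJOJJOJNNONNONNOJOJJOJNNONNOONNOOONNOOJOJJOJNNO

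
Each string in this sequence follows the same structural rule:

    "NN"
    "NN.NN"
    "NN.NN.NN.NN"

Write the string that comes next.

Each string is two copies of the previous one joined by '.'.
One more doubling of NN.NN.NN.NN gives the answer.

NN.NN.NN.NN.NN.NN.NN.NN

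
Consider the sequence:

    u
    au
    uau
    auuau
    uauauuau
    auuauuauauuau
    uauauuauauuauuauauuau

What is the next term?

auuauuauauuauuauauuauauuauuauauuau

This is a Fibonacci-style word recurrence s(k) = s(k−2)·s(k−1): e.g. u·au = uau.
The next term joins auuauuauauuau and uauauuauauuauuauauuau.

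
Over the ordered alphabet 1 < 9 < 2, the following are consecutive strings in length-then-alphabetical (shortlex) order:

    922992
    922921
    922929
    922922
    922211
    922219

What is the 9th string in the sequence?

Advancing 3 positions from 922219 through 922219 → 922212 → 922291 reaches term 9.

922299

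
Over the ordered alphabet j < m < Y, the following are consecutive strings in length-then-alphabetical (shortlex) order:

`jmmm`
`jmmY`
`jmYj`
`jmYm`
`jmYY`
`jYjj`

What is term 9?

jYmj

Advancing 3 positions from jYjj through jYjj → jYjm → jYjY reaches term 9.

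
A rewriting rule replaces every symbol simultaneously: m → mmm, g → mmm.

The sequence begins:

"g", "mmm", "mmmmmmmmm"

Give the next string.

Rewriting each symbol of mmmmmmmmm: m→mmm, m→mmm, m→mmm, m→mmm, m→mmm, m→mmm, m→mmm, m→mmm, m→mmm, which concatenates to mmm mmm mmm mmm mmm mmm mmm mmm mmm.

mmmmmmmmmmmmmmmmmmmmmmmmmmm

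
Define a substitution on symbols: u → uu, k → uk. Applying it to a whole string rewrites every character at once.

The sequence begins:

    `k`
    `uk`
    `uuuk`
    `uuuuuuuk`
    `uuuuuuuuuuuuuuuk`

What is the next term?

Rewriting the 16 symbols of uuuuuuuuuuuuuuuk one by one yields uu uu uu uu uu uu uu uu uu uu uu uu uu uu uu uk; concatenated:

uuuuuuuuuuuuuuuuuuuuuuuuuuuuuuuk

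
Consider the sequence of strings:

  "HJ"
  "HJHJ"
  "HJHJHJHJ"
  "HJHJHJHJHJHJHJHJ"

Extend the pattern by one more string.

Every step duplicates the string.
Doubling HJHJHJHJHJHJHJHJ:

HJHJHJHJHJHJHJHJHJHJHJHJHJHJHJHJ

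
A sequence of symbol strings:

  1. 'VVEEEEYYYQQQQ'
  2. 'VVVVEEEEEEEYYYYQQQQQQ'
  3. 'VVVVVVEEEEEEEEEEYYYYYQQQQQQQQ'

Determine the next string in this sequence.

VVVVVVVVEEEEEEEEEEEEEYYYYYYQQQQQQQQQQ

Reading off run lengths: V runs 2, 4, 6; E runs 4, 7, 10; Y runs 3, 4, 5; Q runs 4, 6, 8 — each is linear in n (n = 1, 2, …).
For the next term, n = 4, so the run lengths are 8, 13, 6, 10.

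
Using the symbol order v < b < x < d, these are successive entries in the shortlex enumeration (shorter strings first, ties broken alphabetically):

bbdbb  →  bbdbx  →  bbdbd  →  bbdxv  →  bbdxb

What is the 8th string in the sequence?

Continuing the enumeration 3 steps past bbdxb: bbdxb → bbdxx → bbdxd → (answer).

bbddv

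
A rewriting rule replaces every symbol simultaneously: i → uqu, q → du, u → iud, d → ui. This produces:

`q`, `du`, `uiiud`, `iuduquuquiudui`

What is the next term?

Replace each of the 14 characters of iuduquuquiudui in place — uqu iud ui iud du iud iud du iud uqu iud ui iud uqu — and concatenate.

uquiuduiiudduiudiudduiuduquiuduiiuduqu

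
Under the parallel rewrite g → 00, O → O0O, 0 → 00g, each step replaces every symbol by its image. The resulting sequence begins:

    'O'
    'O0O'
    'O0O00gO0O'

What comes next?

Expanding O0O00gO0O: O→O0O, 0→00g, O→O0O, 0→00g, 0→00g, g→00, O→O0O, 0→00g, O→O0O. Concatenated: O0O 00g O0O 00g 00g 00 O0O 00g O0O.

O0O00gO0O00g00g00O0O00gO0O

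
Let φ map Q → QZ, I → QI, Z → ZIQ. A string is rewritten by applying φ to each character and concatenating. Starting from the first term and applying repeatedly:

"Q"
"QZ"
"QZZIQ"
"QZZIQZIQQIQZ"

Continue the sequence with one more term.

QZZIQZIQQIQZZIQQIQZQZQIQZZIQ

Rewriting each symbol of QZZIQZIQQIQZ: Q→QZ, Z→ZIQ, Z→ZIQ, I→QI, Q→QZ, Z→ZIQ, I→QI, Q→QZ, Q→QZ, I→QI, Q→QZ, Z→ZIQ, which concatenates to QZ ZIQ ZIQ QI QZ ZIQ QI QZ QZ QI QZ ZIQ.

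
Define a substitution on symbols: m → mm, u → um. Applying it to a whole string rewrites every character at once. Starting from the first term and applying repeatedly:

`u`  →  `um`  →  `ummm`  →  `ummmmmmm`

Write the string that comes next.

ummmmmmmmmmmmmmm

Expanding ummmmmmm: u→um, m→mm, m→mm, m→mm, m→mm, m→mm, m→mm, m→mm. Concatenated: um mm mm mm mm mm mm mm.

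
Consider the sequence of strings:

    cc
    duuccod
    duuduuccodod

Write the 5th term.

Each term wraps the previous one in duu on the left and od on the right.
From duuduuccodod, 2 further steps: duuduuccodod → duuduuduuccododod → (answer).

duuduuduuduuccodododod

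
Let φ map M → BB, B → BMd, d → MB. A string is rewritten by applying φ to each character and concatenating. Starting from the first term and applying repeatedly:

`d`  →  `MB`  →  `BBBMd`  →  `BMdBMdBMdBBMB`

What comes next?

φ(BMdBMdBMdBBMB) expands symbol-by-symbol to BMd BB MB BMd BB MB BMd BB MB BMd BMd BB BMd; joining the 13 pieces gives the next term.

BMdBBMBBMdBBMBBMdBBMBBMdBMdBBBMd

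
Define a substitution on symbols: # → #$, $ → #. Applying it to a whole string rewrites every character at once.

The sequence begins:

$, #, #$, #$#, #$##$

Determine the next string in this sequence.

Apply φ to #$##$ symbol by symbol: #→#$, $→#, #→#$, #→#$, $→#; joined: #$ # #$ #$ #.

#$##$#$#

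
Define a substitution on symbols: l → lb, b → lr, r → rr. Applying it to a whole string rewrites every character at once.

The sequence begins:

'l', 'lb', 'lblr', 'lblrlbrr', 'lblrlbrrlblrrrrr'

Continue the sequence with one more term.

φ(lblrlbrrlblrrrrr) expands symbol-by-symbol to lb lr lb rr lb lr rr rr lb lr lb rr rr rr rr rr; joining the 16 pieces gives the next term.

lblrlbrrlblrrrrrlblrlbrrrrrrrrrr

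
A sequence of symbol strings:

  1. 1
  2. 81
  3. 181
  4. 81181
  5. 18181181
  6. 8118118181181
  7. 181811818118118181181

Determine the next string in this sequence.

8118118181181181811818118118181181

This is a Fibonacci-style word recurrence s(k) = s(k−2)·s(k−1): e.g. 1·81 = 181.
The next term joins 8118118181181 and 181811818118118181181.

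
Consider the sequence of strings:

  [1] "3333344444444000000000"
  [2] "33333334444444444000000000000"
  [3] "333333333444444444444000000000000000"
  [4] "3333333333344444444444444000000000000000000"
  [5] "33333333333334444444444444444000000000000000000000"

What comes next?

333333333333333444444444444444444000000000000000000000000

Reading off run lengths: 3 runs 5, 7, 9, 11, 13; 4 runs 8, 10, 12, 14, 16; 0 runs 9, 12, 15, 18, 21 — each is linear in n, where the shown terms are n = 3, 4, 5, 6, 7.
For the next term, n = 8, so the run lengths are 15, 18, 24.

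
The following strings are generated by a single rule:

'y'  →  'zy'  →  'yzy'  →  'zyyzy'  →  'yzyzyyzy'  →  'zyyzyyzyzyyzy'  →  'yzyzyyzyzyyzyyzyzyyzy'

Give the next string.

zyyzyyzyzyyzyyzyzyyzyzyyzyyzyzyyzy

From term 3 onward, concatenate the second-to-last term with the last: y·zy = yzy, zy·yzy = zyyzy, …
So term 8 is zyyzyyzyzyyzy·yzyzyyzyzyyzyyzyzyyzy.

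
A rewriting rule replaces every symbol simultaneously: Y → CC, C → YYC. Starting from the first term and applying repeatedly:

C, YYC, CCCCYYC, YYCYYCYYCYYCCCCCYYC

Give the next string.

φ(YYCYYCYYCYYCCCCCYYC) expands symbol-by-symbol to CC CC YYC CC CC YYC CC CC YYC CC CC YYC YYC YYC YYC YYC CC CC YYC; joining the 19 pieces gives the next term.

CCCCYYCCCCCYYCCCCCYYCCCCCYYCYYCYYCYYCYYCCCCCYYC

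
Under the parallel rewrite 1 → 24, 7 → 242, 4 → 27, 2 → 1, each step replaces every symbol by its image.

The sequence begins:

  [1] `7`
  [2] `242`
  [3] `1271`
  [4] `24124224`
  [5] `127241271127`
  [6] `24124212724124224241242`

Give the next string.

φ(24124212724124224241242) expands symbol-by-symbol to 1 27 24 1 27 1 24 1 242 1 27 24 1 27 1 1 27 1 27 24 1 27 1; joining the 23 pieces gives the next term.

127241271241242127241271127127241271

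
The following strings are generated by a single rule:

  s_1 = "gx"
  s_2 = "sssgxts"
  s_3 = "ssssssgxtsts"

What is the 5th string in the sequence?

ssssssssssssgxtstststs

Each term wraps the previous one in sss on the left and ts on the right.
From ssssssgxtsts, 2 further steps: ssssssgxtsts → sssssssssgxtststs → (answer).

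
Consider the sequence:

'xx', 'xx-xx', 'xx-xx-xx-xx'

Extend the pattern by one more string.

xx-xx-xx-xx-xx-xx-xx-xx

Every step duplicates the string with '-' between the halves.
So the next term is two copies of xx-xx-xx-xx with '-' between the halves.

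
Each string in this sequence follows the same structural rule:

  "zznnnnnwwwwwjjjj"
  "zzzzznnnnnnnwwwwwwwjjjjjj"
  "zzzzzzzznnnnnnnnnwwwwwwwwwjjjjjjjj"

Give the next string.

Term n consists of 3n-1 z's, followed by 2n+3 n's, followed by 2n+3 w's, followed by 2n+2 j's (n = 1, 2, …).
Setting n = 4 gives 11, 11, 11, 10 characters in each block.

zzzzzzzzzzznnnnnnnnnnnwwwwwwwwwwwjjjjjjjjjj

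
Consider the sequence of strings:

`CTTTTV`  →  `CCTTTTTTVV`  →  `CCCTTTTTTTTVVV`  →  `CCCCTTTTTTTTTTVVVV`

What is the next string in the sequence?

The n-th term is n-1 C's then 2n T's then n-1 V's, where the shown terms are n = 2, 3, 4, 5.
For the next term, n = 6, so the run lengths are 5, 12, 5.

CCCCCTTTTTTTTTTTTVVVVV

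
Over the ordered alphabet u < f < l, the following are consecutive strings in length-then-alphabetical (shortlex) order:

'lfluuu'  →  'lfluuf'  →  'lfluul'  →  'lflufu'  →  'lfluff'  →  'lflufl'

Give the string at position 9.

Advancing 3 positions from lflufl through lflufl → lflulu → lflulf reaches term 9.

lflull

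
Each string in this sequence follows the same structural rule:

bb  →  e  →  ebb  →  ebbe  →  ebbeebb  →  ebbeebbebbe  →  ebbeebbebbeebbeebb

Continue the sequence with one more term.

ebbeebbebbeebbeebbebbeebbebbe

Each term (from the third on) is the previous term followed by the one before it: term 3 = e·bb = ebb.
So term 8 is ebbeebbebbeebbeebb·ebbeebbebbe.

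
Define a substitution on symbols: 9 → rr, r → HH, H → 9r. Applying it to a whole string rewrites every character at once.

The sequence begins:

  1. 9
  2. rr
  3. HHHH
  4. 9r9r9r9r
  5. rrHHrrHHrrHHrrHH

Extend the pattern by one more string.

Rewriting the 16 symbols of rrHHrrHHrrHHrrHH one by one yields HH HH 9r 9r HH HH 9r 9r HH HH 9r 9r HH HH 9r 9r; concatenated:

HHHH9r9rHHHH9r9rHHHH9r9rHHHH9r9r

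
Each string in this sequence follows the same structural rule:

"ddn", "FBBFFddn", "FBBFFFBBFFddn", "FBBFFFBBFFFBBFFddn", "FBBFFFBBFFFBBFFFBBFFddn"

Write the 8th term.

The strings grow by a fixed prefix FBBFF each time.
From FBBFFFBBFFFBBFFFBBFFddn, 3 further steps: FBBFFFBBFFFBBFFFBBFFddn → FBBFFFBBFFFBBFFFBBFFFBBFFddn → FBBFFFBBFFFBBFFFBBFFFBBFFFBBFFddn → (answer).

FBBFFFBBFFFBBFFFBBFFFBBFFFBBFFFBBFFddn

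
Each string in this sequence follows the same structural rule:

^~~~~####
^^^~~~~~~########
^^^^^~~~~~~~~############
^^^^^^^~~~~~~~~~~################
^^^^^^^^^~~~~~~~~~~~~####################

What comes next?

^^^^^^^^^^^~~~~~~~~~~~~~~########################

The n-th term is 2n-1 ^'s then 2n+2 ~'s then 4n #'s (n = 1, 2, …).
At n = 6 the blocks have lengths 11, 14, 24.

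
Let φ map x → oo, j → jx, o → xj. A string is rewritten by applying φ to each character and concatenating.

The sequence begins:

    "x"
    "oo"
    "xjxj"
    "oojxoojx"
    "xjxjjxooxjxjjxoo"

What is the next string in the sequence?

Replace each of the 16 characters of xjxjjxooxjxjjxoo in place — oo jx oo jx jx oo xj xj oo jx oo jx jx oo xj xj — and concatenate.

oojxoojxjxooxjxjoojxoojxjxooxjxj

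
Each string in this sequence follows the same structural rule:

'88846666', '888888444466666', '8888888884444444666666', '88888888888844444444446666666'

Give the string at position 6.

8888888888888888884444444444444444666666666

Reading off run lengths: 8 runs 3, 6, 9, 12; 4 runs 1, 4, 7, 10; 6 runs 4, 5, 6, 7 — each is linear in n (n = 1, 2, …).
Setting n = 6 gives 18, 16, 9 characters in each block.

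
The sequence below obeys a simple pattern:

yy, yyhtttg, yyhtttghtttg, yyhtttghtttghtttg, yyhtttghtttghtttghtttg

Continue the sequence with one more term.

Every step adds htttg to the end: s(k+1) = s(k)·htttg.
Applying this once more to yyhtttghtttghtttghtttg:

yyhtttghtttghtttghtttghtttg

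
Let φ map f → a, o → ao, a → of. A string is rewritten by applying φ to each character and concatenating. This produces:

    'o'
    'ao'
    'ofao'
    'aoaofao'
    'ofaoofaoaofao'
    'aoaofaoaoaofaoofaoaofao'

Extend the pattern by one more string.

Replace each of the 23 characters of aoaofaoaoaofaoofaoaofao in place — of ao of ao a of ao of ao of ao a of ao ao a of ao of ao a of ao — and concatenate.

ofaoofaoaofaoofaoofaoaofaoaoaofaoofaoaofao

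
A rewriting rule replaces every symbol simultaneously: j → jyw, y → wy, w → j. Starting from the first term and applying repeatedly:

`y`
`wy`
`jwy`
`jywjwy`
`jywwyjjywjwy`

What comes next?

Rewriting each symbol of jywwyjjywjwy: j→jyw, y→wy, w→j, w→j, y→wy, j→jyw, j→jyw, y→wy, w→j, j→jyw, w→j, y→wy, which concatenates to jyw wy j j wy jyw jyw wy j jyw j wy.

jywwyjjwyjywjywwyjjywjwy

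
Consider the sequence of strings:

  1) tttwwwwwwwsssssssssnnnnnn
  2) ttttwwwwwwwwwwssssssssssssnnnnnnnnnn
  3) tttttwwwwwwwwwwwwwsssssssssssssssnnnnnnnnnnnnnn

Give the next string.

Each string has the form t^{n+1} w^{3n+1} s^{3n+3} n^{4n-2}, where the shown terms are n = 2, 3, 4.
Setting n = 5 gives 6, 16, 18, 18 characters in each block.

ttttttwwwwwwwwwwwwwwwwssssssssssssssssssnnnnnnnnnnnnnnnnnn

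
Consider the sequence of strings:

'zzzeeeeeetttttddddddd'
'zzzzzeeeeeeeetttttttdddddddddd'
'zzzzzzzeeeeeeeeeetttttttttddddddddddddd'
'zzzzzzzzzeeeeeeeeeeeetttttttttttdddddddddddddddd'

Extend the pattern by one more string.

zzzzzzzzzzzeeeeeeeeeeeeeetttttttttttttddddddddddddddddddd

Term n consists of 2n-1 z's, followed by 2n+2 e's, followed by 2n+1 t's, followed by 3n+1 d's, where the shown terms are n = 2, 3, 4, 5.
At n = 6 the blocks have lengths 11, 14, 13, 19.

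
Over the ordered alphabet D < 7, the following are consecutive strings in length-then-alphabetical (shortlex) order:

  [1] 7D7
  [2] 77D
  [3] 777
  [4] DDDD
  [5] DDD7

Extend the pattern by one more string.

DD7D

Treat DDD7 as a base-2 numeral over the given alphabet and add one, carrying through any trailing 7's.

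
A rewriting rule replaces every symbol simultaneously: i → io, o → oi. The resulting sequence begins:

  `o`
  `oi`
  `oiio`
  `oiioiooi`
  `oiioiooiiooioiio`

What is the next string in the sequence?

Applying the rule to each of the 16 symbols of oiioiooiiooioiio gives the pieces oi io io oi io oi oi io io oi oi io oi io io oi, which concatenate to the answer.

oiioiooiiooioiioiooioiiooiioiooi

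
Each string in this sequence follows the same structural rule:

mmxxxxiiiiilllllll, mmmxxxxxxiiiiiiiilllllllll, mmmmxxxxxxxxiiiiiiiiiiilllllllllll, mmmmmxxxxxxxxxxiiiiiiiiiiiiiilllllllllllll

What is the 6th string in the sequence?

The n-th term is n m's then 2n x's then 3n-1 i's then 2n+3 l's, where the shown terms are n = 2, 3, 4, 5.
Setting n = 7 gives 7, 14, 20, 17 characters in each block.

mmmmmmmxxxxxxxxxxxxxxiiiiiiiiiiiiiiiiiiiilllllllllllllllll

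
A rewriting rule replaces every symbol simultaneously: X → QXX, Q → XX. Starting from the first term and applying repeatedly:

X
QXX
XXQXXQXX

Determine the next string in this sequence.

QXXQXXXXQXXQXXXXQXXQXX

Rewriting each symbol of XXQXXQXX: X→QXX, X→QXX, Q→XX, X→QXX, X→QXX, Q→XX, X→QXX, X→QXX, which concatenates to QXX QXX XX QXX QXX XX QXX QXX.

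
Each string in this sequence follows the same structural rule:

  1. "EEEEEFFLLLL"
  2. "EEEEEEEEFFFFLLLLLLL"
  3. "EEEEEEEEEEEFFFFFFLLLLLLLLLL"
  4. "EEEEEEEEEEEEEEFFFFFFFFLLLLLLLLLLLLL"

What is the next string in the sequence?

EEEEEEEEEEEEEEEEEFFFFFFFFFFLLLLLLLLLLLLLLLL

The n-th term is 3n+2 E's then 2n F's then 3n+1 L's (n = 1, 2, …).
Setting n = 5 gives 17, 10, 16 characters in each block.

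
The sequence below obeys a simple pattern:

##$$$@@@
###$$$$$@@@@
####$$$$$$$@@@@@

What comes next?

Term n consists of n+1 #'s, followed by 2n+1 $'s, followed by n+2 @'s (n = 1, 2, …).
For the next term, n = 4, so the run lengths are 5, 9, 6.

#####$$$$$$$$$@@@@@@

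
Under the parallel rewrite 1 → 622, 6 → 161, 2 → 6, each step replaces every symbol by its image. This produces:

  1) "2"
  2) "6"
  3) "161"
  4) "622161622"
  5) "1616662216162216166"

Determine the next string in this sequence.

6221616221611611616662216162216166622161622161161

φ(1616662216162216166) expands symbol-by-symbol to 622 161 622 161 161 161 6 6 622 161 622 161 6 6 622 161 622 161 161; joining the 19 pieces gives the next term.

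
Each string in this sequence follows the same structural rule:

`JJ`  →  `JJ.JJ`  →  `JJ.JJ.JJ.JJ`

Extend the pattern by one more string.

Each string is two copies of the previous one joined by '.'.
So the next term is two copies of JJ.JJ.JJ.JJ with '.' between the halves.

JJ.JJ.JJ.JJ.JJ.JJ.JJ.JJ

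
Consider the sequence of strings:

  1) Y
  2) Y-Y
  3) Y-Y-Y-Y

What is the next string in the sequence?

Y-Y-Y-Y-Y-Y-Y-Y

Every step duplicates the string with '-' between the halves.
So the next term is two copies of Y-Y-Y-Y with '-' between the halves.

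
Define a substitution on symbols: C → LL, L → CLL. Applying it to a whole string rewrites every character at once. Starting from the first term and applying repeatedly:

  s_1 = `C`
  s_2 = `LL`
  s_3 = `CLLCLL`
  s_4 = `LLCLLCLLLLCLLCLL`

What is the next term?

Replace each of the 16 characters of LLCLLCLLLLCLLCLL in place — CLL CLL LL CLL CLL LL CLL CLL CLL CLL LL CLL CLL LL CLL CLL — and concatenate.

CLLCLLLLCLLCLLLLCLLCLLCLLCLLLLCLLCLLLLCLLCLL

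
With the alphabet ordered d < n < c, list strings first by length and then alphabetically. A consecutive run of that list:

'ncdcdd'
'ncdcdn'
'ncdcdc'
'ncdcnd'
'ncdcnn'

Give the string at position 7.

ncdccd

Advancing 2 positions from ncdcnn through ncdcnn → ncdcnc reaches term 7.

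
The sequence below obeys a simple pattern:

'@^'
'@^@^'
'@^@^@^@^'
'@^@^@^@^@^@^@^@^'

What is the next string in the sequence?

Every step duplicates the string.
So the next term is two copies of @^@^@^@^@^@^@^@^.

@^@^@^@^@^@^@^@^@^@^@^@^@^@^@^@^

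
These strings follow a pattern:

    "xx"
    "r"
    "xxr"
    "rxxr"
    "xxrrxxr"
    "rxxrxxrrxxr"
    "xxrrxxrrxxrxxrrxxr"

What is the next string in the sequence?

rxxrxxrrxxrxxrrxxrrxxrxxrrxxr

From term 3 onward, concatenate the second-to-last term with the last: xx·r = xxr, r·xxr = rxxr, …
Continuing: rxxrxxrrxxr · xxrrxxrrxxrxxrrxxr gives term 8.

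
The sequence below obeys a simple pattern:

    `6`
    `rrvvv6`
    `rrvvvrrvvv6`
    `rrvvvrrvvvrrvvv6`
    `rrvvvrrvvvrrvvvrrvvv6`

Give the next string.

The strings grow by a fixed prefix rrvvv each time.
Applying this once more to rrvvvrrvvvrrvvvrrvvv6:

rrvvvrrvvvrrvvvrrvvvrrvvv6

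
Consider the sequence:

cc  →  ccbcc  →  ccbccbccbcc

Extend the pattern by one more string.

Every step duplicates the string with 'b' between the halves.
Doubling ccbccbccbcc with 'b' between the halves:

ccbccbccbccbccbccbccbcc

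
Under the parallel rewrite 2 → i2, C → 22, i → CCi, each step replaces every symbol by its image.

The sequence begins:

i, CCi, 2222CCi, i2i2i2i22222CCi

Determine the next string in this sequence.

Replace each of the 15 characters of i2i2i2i22222CCi in place — CCi i2 CCi i2 CCi i2 CCi i2 i2 i2 i2 i2 22 22 CCi — and concatenate.

CCii2CCii2CCii2CCii2i2i2i2i22222CCi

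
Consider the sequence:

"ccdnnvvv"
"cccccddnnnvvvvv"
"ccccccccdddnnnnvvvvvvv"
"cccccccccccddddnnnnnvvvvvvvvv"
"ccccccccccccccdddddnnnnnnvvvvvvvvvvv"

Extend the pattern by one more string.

Each string has the form c^{3n-1} d^{n} n^{n+1} v^{2n+1} (n = 1, 2, …).
Setting n = 6 gives 17, 6, 7, 13 characters in each block.

cccccccccccccccccddddddnnnnnnnvvvvvvvvvvvvv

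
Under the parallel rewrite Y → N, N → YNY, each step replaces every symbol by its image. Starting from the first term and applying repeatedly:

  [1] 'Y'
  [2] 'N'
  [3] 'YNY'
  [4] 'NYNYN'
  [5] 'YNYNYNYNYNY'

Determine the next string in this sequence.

Rewriting each symbol of YNYNYNYNYNY: Y→N, N→YNY, Y→N, N→YNY, Y→N, N→YNY, Y→N, N→YNY, Y→N, N→YNY, Y→N, which concatenates to N YNY N YNY N YNY N YNY N YNY N.

NYNYNYNYNYNYNYNYNYNYN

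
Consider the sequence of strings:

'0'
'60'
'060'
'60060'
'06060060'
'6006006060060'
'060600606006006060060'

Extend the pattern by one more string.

Each term (from the third on) is the two preceding terms concatenated in order: term 3 = 0·60 = 060.
So term 8 is 6006006060060·060600606006006060060.

6006006060060060600606006006060060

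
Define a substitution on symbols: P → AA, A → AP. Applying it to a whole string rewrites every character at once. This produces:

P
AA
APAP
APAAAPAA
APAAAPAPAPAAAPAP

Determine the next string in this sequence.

APAAAPAPAPAAAPAAAPAAAPAPAPAAAPAA

φ(APAAAPAPAPAAAPAP) expands symbol-by-symbol to AP AA AP AP AP AA AP AA AP AA AP AP AP AA AP AA; joining the 16 pieces gives the next term.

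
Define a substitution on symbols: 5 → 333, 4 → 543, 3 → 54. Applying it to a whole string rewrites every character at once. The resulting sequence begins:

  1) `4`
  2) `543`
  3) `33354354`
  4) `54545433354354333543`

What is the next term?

φ(54545433354354333543) expands symbol-by-symbol to 333 543 333 543 333 543 54 54 54 333 543 54 333 543 54 54 54 333 543 54; joining the 20 pieces gives the next term.

3335433335433335435454543335435433354354545433354354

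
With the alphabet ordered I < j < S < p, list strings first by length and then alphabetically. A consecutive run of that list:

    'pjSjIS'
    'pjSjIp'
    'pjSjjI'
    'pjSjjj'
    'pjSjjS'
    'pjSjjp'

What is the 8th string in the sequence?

pjSjSj

Continuing the enumeration 2 steps past pjSjjp: pjSjjp → pjSjSI → (answer).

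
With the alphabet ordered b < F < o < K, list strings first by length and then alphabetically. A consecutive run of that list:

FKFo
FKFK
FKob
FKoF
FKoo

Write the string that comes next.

FKoK

The successor of FKoo increments the rightmost position that isn't already K and resets every position after it to b.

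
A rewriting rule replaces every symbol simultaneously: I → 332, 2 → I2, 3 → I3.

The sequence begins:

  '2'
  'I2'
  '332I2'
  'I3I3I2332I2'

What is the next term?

332I3332I3332I2I3I3I2332I2

Rewriting each symbol of I3I3I2332I2: I→332, 3→I3, I→332, 3→I3, I→332, 2→I2, 3→I3, 3→I3, 2→I2, I→332, 2→I2, which concatenates to 332 I3 332 I3 332 I2 I3 I3 I2 332 I2.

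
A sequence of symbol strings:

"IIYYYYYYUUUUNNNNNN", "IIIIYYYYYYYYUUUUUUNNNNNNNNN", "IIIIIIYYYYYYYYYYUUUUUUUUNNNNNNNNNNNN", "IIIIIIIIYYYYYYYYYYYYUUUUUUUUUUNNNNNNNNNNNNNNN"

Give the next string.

Each string has the form I^{2n-2} Y^{2n+2} U^{2n} N^{3n}, where the shown terms are n = 2, 3, 4, 5.
Setting n = 6 gives 10, 14, 12, 18 characters in each block.

IIIIIIIIIIYYYYYYYYYYYYYYUUUUUUUUUUUUNNNNNNNNNNNNNNNNNN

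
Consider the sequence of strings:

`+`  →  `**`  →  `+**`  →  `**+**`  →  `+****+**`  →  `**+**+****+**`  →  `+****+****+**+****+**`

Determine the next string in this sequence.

**+**+****+**+****+****+**+****+**

This is a Fibonacci-style word recurrence s(k) = s(k−2)·s(k−1): e.g. +·** = +**.
The next term joins **+**+****+** and +****+****+**+****+**.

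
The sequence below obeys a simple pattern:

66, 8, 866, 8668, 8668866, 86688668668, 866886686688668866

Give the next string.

86688668668866886686688668668

From term 3 onward, concatenate the last term with the second-to-last: 8·66 = 866, 866·8 = 8668, …
So term 8 is 866886686688668866·86688668668.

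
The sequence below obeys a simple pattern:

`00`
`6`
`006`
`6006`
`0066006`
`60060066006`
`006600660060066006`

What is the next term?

From term 3 onward, concatenate the second-to-last term with the last: 00·6 = 006, 6·006 = 6006, …
The next term joins 60060066006 and 006600660060066006.

60060066006006600660060066006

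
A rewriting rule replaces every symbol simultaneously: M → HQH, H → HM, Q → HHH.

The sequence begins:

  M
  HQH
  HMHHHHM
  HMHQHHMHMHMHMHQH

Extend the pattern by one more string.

Rewriting the 16 symbols of HMHQHHMHMHMHMHQH one by one yields HM HQH HM HHH HM HM HQH HM HQH HM HQH HM HQH HM HHH HM; concatenated:

HMHQHHMHHHHMHMHQHHMHQHHMHQHHMHQHHMHHHHM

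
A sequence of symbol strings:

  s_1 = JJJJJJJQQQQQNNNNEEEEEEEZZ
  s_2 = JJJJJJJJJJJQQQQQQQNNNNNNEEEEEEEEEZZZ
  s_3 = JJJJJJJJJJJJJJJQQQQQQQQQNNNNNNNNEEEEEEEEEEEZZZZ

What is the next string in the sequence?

Reading off run lengths: J runs 7, 11, 15; Q runs 5, 7, 9; N runs 4, 6, 8; E runs 7, 9, 11; Z runs 2, 3, 4 — each is linear in n, where the shown terms are n = 2, 3, 4.
Setting n = 5 gives 19, 11, 10, 13, 5 characters in each block.

JJJJJJJJJJJJJJJJJJJQQQQQQQQQQQNNNNNNNNNNEEEEEEEEEEEEEZZZZZ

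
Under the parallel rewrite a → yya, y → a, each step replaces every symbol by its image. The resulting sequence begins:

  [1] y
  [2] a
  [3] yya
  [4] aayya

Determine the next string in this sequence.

yyayyaaayya

Rewriting each symbol of aayya: a→yya, a→yya, y→a, y→a, a→yya, which concatenates to yya yya a a yya.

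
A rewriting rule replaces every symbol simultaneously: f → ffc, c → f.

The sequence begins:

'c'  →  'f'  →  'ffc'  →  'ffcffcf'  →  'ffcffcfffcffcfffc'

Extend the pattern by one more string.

Rewriting the 17 symbols of ffcffcfffcffcfffc one by one yields ffc ffc f ffc ffc f ffc ffc ffc f ffc ffc f ffc ffc ffc f; concatenated:

ffcffcfffcffcfffcffcffcfffcffcfffcffcffcf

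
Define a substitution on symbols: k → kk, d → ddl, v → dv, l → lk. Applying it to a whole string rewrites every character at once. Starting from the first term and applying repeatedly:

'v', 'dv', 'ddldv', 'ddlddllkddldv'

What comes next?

Applying the rule to each of the 13 symbols of ddlddllkddldv gives the pieces ddl ddl lk ddl ddl lk lk kk ddl ddl lk ddl dv, which concatenate to the answer.

ddlddllkddlddllklkkkddlddllkddldv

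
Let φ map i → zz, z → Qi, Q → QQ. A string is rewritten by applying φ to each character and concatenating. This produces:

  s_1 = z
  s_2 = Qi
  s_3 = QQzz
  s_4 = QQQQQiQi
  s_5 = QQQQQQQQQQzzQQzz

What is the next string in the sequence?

QQQQQQQQQQQQQQQQQQQQQiQiQQQQQiQi

φ(QQQQQQQQQQzzQQzz) expands symbol-by-symbol to QQ QQ QQ QQ QQ QQ QQ QQ QQ QQ Qi Qi QQ QQ Qi Qi; joining the 16 pieces gives the next term.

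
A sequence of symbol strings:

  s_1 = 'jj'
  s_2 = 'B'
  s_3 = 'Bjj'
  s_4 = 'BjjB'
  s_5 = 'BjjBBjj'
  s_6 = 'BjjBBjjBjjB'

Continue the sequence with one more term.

This is a Fibonacci-style word recurrence s(k) = s(k−1)·s(k−2): e.g. B·jj = Bjj.
The next term joins BjjBBjjBjjB and BjjBBjj.

BjjBBjjBjjBBjjBBjj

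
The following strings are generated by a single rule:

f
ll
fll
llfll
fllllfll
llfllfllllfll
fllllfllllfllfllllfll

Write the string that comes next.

llfllfllllfllfllllfllllfllfllllfll

This is a Fibonacci-style word recurrence s(k) = s(k−2)·s(k−1): e.g. f·ll = fll.
So term 8 is llfllfllllfll·fllllfllllfllfllllfll.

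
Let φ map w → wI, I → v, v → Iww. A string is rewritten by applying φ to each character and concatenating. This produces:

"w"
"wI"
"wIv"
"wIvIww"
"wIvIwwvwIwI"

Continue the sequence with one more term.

Expanding wIvIwwvwIwI: w→wI, I→v, v→Iww, I→v, w→wI, w→wI, v→Iww, w→wI, I→v, w→wI, I→v. Concatenated: wI v Iww v wI wI Iww wI v wI v.

wIvIwwvwIwIIwwwIvwIv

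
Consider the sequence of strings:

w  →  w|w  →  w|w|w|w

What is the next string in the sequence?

s(k+1) = s(k)·|·s(k) — each term doubles the last with '|' between the halves.
One more doubling of w|w|w|w gives the answer.

w|w|w|w|w|w|w|w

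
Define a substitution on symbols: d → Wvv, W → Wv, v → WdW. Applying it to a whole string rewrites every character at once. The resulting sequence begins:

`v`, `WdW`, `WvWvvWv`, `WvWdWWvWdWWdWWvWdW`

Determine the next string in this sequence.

Applying the rule to each of the 18 symbols of WvWdWWvWdWWdWWvWdW gives the pieces Wv WdW Wv Wvv Wv Wv WdW Wv Wvv Wv Wv Wvv Wv Wv WdW Wv Wvv Wv, which concatenate to the answer.

WvWdWWvWvvWvWvWdWWvWvvWvWvWvvWvWvWdWWvWvvWv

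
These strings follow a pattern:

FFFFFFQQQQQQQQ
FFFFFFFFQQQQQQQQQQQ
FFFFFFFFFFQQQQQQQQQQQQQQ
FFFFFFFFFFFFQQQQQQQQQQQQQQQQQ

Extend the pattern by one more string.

Reading off run lengths: F runs 6, 8, 10, 12; Q runs 8, 11, 14, 17 — each is linear in n, where the shown terms are n = 3, 4, 5, 6.
At n = 7 the blocks have lengths 14, 20.

FFFFFFFFFFFFFFQQQQQQQQQQQQQQQQQQQQ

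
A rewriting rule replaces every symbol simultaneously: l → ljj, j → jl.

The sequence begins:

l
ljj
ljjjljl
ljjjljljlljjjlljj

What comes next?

ljjjljljlljjjlljjjlljjljjjljljlljjljjjljl

Applying the rule to each of the 17 symbols of ljjjljljlljjjlljj gives the pieces ljj jl jl jl ljj jl ljj jl ljj ljj jl jl jl ljj ljj jl jl, which concatenate to the answer.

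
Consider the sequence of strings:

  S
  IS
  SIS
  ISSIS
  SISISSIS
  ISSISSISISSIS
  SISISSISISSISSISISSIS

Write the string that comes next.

ISSISSISISSISSISISSISISSISSISISSIS

From term 3 onward, concatenate the second-to-last term with the last: S·IS = SIS, IS·SIS = ISSIS, …
The next term joins ISSISSISISSIS and SISISSISISSISSISISSIS.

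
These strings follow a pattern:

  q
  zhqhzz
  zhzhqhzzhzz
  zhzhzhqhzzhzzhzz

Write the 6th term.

Every step adds zh to the front and hzz to the end of the previous string.
From zhzhzhqhzzhzzhzz, 2 further steps: zhzhzhqhzzhzzhzz → zhzhzhzhqhzzhzzhzzhzz → (answer).

zhzhzhzhzhqhzzhzzhzzhzzhzz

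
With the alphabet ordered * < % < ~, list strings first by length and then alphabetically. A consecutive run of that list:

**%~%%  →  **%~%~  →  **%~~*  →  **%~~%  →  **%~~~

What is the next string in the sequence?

**~***

The successor of **%~~~ increments the rightmost position that isn't already ~ and resets every position after it to *.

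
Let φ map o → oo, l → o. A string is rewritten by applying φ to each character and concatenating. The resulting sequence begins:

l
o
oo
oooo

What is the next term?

oooooooo

Rewriting each symbol of oooo: o→oo, o→oo, o→oo, o→oo, which concatenates to oo oo oo oo.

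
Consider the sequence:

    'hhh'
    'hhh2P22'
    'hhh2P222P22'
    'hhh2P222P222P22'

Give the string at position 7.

hhh2P222P222P222P222P222P22

The strings grow by a fixed suffix 2P22 each time.
From hhh2P222P222P22, 3 further steps: hhh2P222P222P22 → hhh2P222P222P222P22 → hhh2P222P222P222P222P22 → (answer).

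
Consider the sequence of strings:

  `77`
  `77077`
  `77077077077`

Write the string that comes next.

Each string is two copies of the previous one joined by '0'.
One more doubling of 77077077077 gives the answer.

77077077077077077077077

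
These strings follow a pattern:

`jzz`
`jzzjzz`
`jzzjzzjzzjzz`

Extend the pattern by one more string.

s(k+1) = s(k)·s(k) — each term doubles the last.
Doubling jzzjzzjzzjzz:

jzzjzzjzzjzzjzzjzzjzzjzz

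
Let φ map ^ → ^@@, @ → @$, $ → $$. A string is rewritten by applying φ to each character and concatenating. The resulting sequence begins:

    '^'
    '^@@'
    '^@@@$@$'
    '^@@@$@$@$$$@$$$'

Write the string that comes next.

Rewriting the 15 symbols of ^@@@$@$@$$$@$$$ one by one yields ^@@ @$ @$ @$ $$ @$ $$ @$ $$ $$ $$ @$ $$ $$ $$; concatenated:

^@@@$@$@$$$@$$$@$$$$$$$@$$$$$$$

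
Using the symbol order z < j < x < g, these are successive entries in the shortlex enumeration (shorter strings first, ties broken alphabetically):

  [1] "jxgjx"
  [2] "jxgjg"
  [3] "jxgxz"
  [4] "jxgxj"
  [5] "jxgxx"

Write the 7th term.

Continuing the enumeration 2 steps past jxgxx: jxgxx → jxgxg → (answer).

jxggz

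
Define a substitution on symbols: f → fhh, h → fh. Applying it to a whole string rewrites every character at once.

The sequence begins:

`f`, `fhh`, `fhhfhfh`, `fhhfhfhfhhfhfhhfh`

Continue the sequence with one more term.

fhhfhfhfhhfhfhhfhfhhfhfhfhhfhfhhfhfhfhhfh

Applying the rule to each of the 17 symbols of fhhfhfhfhhfhfhhfh gives the pieces fhh fh fh fhh fh fhh fh fhh fh fh fhh fh fhh fh fh fhh fh, which concatenate to the answer.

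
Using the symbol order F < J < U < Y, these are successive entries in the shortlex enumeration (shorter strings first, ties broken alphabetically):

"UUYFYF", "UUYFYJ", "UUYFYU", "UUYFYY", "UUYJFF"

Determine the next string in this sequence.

Find the rightmost character of UUYJFF below Y, bump it to the next letter, and reset everything to its right to F.

UUYJFJ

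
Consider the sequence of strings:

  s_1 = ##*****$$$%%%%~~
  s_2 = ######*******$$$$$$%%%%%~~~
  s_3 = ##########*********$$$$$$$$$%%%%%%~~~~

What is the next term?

##############***********$$$$$$$$$$$$%%%%%%%~~~~~

Reading off run lengths: # runs 2, 6, 10; * runs 5, 7, 9; $ runs 3, 6, 9; % runs 4, 5, 6; ~ runs 2, 3, 4 — each is linear in n (n = 1, 2, …).
For the next term, n = 4, so the run lengths are 14, 11, 12, 7, 5.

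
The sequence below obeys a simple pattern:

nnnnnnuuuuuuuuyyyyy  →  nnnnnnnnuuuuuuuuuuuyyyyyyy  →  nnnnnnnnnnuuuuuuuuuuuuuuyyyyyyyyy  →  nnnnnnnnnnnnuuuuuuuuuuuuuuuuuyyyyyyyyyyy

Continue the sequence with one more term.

nnnnnnnnnnnnnnuuuuuuuuuuuuuuuuuuuuyyyyyyyyyyyyy

The n-th term is 2n n's then 3n-1 u's then 2n-1 y's, where the shown terms are n = 3, 4, 5, 6.
Setting n = 7 gives 14, 20, 13 characters in each block.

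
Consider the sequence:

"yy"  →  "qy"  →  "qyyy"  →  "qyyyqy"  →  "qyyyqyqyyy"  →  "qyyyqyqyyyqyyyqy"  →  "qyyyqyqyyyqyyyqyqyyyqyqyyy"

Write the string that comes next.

This is a Fibonacci-style word recurrence s(k) = s(k−1)·s(k−2): e.g. qy·yy = qyyy.
Continuing: qyyyqyqyyyqyyyqyqyyyqyqyyy · qyyyqyqyyyqyyyqy gives term 8.

qyyyqyqyyyqyyyqyqyyyqyqyyyqyyyqyqyyyqyyyqy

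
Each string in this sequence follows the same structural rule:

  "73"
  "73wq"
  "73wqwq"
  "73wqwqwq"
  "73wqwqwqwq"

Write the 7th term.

73wqwqwqwqwqwq

The strings grow by a fixed suffix wq each time.
From 73wqwqwqwq, 2 further steps: 73wqwqwqwq → 73wqwqwqwqwq → (answer).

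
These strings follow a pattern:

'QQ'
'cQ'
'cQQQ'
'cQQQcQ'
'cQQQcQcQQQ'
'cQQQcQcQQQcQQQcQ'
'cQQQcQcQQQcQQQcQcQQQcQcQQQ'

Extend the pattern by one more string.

cQQQcQcQQQcQQQcQcQQQcQcQQQcQQQcQcQQQcQQQcQ

This is a Fibonacci-style word recurrence s(k) = s(k−1)·s(k−2): e.g. cQ·QQ = cQQQ.
The next term joins cQQQcQcQQQcQQQcQcQQQcQcQQQ and cQQQcQcQQQcQQQcQ.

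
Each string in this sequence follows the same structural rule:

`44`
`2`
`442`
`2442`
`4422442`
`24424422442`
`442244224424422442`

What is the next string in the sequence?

24424422442442244224424422442

This is a Fibonacci-style word recurrence s(k) = s(k−2)·s(k−1): e.g. 44·2 = 442.
The next term joins 24424422442 and 442244224424422442.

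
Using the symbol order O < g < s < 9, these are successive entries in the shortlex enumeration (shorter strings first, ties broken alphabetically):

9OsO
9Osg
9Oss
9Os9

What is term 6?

Advancing 2 positions from 9Os9 through 9Os9 → 9O9O reaches term 6.

9O9g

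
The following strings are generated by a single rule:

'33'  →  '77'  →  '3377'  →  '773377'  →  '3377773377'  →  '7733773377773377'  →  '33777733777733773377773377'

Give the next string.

From term 3 onward, concatenate the second-to-last term with the last: 33·77 = 3377, 77·3377 = 773377, …
The next term joins 7733773377773377 and 33777733777733773377773377.

773377337777337733777733777733773377773377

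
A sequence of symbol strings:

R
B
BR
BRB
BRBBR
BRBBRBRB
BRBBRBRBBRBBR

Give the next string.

BRBBRBRBBRBBRBRBBRBRB

From term 3 onward, concatenate the last term with the second-to-last: B·R = BR, BR·B = BRB, …
The next term joins BRBBRBRBBRBBR and BRBBRBRB.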